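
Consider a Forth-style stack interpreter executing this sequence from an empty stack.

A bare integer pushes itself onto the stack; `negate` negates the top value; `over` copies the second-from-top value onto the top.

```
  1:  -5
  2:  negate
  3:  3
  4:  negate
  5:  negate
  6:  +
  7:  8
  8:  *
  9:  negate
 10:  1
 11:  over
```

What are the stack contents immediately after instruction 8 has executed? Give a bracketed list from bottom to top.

-5     → -5
negate → 5
3      → 5 3
negate → 5 -3
negate → 5 3
+      → 8
8      → 8 8
*      → 64

[64]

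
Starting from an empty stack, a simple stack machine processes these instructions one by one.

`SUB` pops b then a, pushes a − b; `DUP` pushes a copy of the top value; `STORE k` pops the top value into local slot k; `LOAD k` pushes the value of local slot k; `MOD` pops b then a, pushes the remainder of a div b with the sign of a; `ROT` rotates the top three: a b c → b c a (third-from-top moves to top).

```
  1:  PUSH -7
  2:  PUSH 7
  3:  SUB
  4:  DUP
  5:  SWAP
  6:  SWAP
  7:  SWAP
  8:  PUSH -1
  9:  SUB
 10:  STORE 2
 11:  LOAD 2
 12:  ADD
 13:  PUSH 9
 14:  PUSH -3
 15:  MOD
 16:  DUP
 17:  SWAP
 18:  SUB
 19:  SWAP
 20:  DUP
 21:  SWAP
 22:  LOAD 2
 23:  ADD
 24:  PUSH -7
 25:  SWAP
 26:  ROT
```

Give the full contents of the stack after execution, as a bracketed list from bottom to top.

[0, -7, -40, -27]

PUSH -7 : [-7]
PUSH 7  : [-7, 7]
SUB     : [-14]
DUP     : [-14, -14]
SWAP    : [-14, -14]
SWAP    : [-14, -14]
SWAP    : [-14, -14]
PUSH -1 : [-14, -14, -1]
SUB     : [-14, -13]
STORE 2 : [-14]
LOAD 2  : [-14, -13]
ADD     : [-27]
PUSH 9  : [-27, 9]
PUSH -3 : [-27, 9, -3]
MOD     : [-27, 0]
DUP     : [-27, 0, 0]
SWAP    : [-27, 0, 0]
SUB     : [-27, 0]
SWAP    : [0, -27]
DUP     : [0, -27, -27]
SWAP    : [0, -27, -27]
LOAD 2  : [0, -27, -27, -13]
ADD     : [0, -27, -40]
PUSH -7 : [0, -27, -40, -7]
SWAP    : [0, -27, -7, -40]
ROT     : [0, -7, -40, -27]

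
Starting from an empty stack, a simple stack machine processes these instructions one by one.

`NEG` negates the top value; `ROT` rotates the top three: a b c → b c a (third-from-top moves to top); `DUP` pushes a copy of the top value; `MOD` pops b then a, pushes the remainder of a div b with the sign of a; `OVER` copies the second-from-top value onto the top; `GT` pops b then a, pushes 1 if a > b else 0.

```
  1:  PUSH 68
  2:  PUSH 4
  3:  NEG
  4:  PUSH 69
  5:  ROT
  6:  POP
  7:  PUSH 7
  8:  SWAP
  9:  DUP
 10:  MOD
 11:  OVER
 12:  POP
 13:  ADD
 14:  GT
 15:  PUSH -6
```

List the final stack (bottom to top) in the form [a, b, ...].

[0, -6]

PUSH 68 : [68]
PUSH 4  : [68, 4]
NEG     : [68, -4]
PUSH 69 : [68, -4, 69]
ROT     : [-4, 69, 68]
POP     : [-4, 69]
PUSH 7  : [-4, 69, 7]
SWAP    : [-4, 7, 69]
DUP     : [-4, 7, 69, 69]
MOD     : [-4, 7, 0]
OVER    : [-4, 7, 0, 7]
POP     : [-4, 7, 0]
ADD     : [-4, 7]
GT      : [0]
PUSH -6 : [0, -6]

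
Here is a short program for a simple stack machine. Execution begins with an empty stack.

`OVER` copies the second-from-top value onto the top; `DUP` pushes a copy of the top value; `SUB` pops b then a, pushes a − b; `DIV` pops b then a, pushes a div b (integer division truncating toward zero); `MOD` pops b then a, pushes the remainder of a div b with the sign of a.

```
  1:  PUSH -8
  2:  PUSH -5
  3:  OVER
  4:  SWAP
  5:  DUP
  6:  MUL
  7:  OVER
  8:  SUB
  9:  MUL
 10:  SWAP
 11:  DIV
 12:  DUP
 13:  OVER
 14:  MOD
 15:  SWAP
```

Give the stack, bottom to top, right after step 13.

PUSH -8  -8
PUSH -5  -8 -5
OVER     -8 -5 -8
SWAP     -8 -8 -5
DUP      -8 -8 -5 -5
MUL      -8 -8 25
OVER     -8 -8 25 -8
SUB      -8 -8 33
MUL      -8 -264
SWAP     -264 -8
DIV      33
DUP      33 33
OVER     33 33 33

[33, 33, 33]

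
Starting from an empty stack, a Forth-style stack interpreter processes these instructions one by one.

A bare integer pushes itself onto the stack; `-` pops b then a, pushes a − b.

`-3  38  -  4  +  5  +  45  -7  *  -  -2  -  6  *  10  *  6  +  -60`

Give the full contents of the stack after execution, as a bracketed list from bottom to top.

[17106, -60]

-3  : [-3]
38  : [-3, 38]
-   : [-41]
4   : [-41, 4]
+   : [-37]
5   : [-37, 5]
+   : [-32]
45  : [-32, 45]
-7  : [-32, 45, -7]
*   : [-32, -315]
-   : [283]
-2  : [283, -2]
-   : [285]
6   : [285, 6]
*   : [1710]
10  : [1710, 10]
*   : [17100]
6   : [17100, 6]
+   : [17106]
-60 : [17106, -60]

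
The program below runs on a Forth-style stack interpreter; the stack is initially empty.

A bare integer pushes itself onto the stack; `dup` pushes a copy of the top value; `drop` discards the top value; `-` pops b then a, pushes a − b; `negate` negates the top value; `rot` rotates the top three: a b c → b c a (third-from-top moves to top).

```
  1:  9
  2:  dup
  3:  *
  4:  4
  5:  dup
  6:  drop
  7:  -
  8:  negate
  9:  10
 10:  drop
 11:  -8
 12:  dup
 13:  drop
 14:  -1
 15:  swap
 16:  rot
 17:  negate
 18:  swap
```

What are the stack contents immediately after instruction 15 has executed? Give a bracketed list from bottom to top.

[-77, -1, -8]

9      → [9]
dup    → [9, 9]
*      → [81]
4      → [81, 4]
dup    → [81, 4, 4]
drop   → [81, 4]
-      → [77]
negate → [-77]
10     → [-77, 10]
drop   → [-77]
-8     → [-77, -8]
dup    → [-77, -8, -8]
drop   → [-77, -8]
-1     → [-77, -8, -1]
swap   → [-77, -1, -8]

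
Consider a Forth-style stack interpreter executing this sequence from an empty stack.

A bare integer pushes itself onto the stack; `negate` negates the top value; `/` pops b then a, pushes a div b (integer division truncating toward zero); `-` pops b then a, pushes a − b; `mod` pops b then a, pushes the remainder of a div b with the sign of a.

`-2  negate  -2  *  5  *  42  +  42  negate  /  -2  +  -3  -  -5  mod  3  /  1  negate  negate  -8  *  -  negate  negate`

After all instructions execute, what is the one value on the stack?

8

-2     : -2
negate : 2
-2     : 2 -2
*      : -4
5      : -4 5
*      : -20
42     : -20 42
+      : 22
42     : 22 42
negate : 22 -42
/      : 0
-2     : 0 -2
+      : -2
-3     : -2 -3
-      : 1
-5     : 1 -5
mod    : 1
3      : 1 3
/      : 0
1      : 0 1
negate : 0 -1
negate : 0 1
-8     : 0 1 -8
*      : 0 -8
-      : 8
negate : -8
negate : 8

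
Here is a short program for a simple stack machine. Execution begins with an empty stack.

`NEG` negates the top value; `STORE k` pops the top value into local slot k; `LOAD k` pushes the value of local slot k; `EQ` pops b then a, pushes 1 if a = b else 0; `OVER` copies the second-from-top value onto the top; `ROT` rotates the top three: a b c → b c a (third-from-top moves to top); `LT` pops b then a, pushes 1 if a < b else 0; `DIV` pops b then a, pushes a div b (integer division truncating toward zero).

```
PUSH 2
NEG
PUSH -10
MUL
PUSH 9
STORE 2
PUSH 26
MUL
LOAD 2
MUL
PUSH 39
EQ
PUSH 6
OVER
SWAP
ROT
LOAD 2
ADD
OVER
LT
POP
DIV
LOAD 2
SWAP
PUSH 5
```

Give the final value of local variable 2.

9

PUSH 2   → [2]
NEG      → [-2]
PUSH -10 → [-2, -10]
MUL      → [20]
PUSH 9   → [20, 9]
STORE 2  → [20]
PUSH 26  → [20, 26]
MUL      → [520]
LOAD 2   → [520, 9]
MUL      → [4680]
PUSH 39  → [4680, 39]
EQ       → [0]
PUSH 6   → [0, 6]
OVER     → [0, 6, 0]
SWAP     → [0, 0, 6]
ROT      → [0, 6, 0]
LOAD 2   → [0, 6, 0, 9]
ADD      → [0, 6, 9]
OVER     → [0, 6, 9, 6]
LT       → [0, 6, 0]
POP      → [0, 6]
DIV      → [0]
LOAD 2   → [0, 9]
SWAP     → [9, 0]
PUSH 5   → [9, 0, 5]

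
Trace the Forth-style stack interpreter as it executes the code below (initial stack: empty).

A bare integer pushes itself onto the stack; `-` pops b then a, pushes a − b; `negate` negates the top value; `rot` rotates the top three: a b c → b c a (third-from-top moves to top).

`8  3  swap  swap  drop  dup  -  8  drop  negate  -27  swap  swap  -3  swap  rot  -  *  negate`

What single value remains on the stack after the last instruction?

8      : 8
3      : 8 3
swap   : 3 8
swap   : 8 3
drop   : 8
dup    : 8 8
-      : 0
8      : 0 8
drop   : 0
negate : 0
-27    : 0 -27
swap   : -27 0
swap   : 0 -27
-3     : 0 -27 -3
swap   : 0 -3 -27
rot    : -3 -27 0
-      : -3 -27
*      : 81
negate : -81

-81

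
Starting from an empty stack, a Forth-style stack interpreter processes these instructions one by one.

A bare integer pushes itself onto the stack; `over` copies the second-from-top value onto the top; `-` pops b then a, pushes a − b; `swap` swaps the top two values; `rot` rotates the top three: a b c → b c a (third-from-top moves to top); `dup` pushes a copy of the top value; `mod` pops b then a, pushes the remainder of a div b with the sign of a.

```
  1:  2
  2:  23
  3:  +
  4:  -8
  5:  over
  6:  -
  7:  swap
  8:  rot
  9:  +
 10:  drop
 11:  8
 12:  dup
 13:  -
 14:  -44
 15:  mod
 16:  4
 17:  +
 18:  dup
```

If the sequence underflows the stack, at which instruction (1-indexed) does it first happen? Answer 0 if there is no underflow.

2     [2]
23    [2, 23]
+     [25]
-8    [25, -8]
over  [25, -8, 25]
-     [25, -33]
swap  [-33, 25]
rot  — needs 3 operands, stack has 2 → underflow

8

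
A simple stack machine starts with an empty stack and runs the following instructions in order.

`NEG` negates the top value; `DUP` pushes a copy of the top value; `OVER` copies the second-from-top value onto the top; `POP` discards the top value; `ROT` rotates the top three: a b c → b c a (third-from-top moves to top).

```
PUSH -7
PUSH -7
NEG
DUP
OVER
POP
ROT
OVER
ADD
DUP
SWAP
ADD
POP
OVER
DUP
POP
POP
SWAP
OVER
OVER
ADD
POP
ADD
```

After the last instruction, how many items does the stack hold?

1

PUSH -7 : [-7]
PUSH -7 : [-7, -7]
NEG     : [-7, 7]
DUP     : [-7, 7, 7]
OVER    : [-7, 7, 7, 7]
POP     : [-7, 7, 7]
ROT     : [7, 7, -7]
OVER    : [7, 7, -7, 7]
ADD     : [7, 7, 0]
DUP     : [7, 7, 0, 0]
SWAP    : [7, 7, 0, 0]
ADD     : [7, 7, 0]
POP     : [7, 7]
OVER    : [7, 7, 7]
DUP     : [7, 7, 7, 7]
POP     : [7, 7, 7]
POP     : [7, 7]
SWAP    : [7, 7]
OVER    : [7, 7, 7]
OVER    : [7, 7, 7, 7]
ADD     : [7, 7, 14]
POP     : [7, 7]
ADD     : [14]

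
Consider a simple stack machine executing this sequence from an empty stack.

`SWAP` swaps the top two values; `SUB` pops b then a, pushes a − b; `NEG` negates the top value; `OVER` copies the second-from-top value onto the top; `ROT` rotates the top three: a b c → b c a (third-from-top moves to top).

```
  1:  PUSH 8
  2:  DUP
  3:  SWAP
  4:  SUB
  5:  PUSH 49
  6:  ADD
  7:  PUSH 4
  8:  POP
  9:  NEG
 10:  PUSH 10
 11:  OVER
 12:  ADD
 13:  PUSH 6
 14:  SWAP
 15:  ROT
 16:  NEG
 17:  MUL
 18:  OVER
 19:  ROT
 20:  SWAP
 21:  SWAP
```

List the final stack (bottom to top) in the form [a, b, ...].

PUSH 8  -> [8]
DUP     -> [8, 8]
SWAP    -> [8, 8]
SUB     -> [0]
PUSH 49 -> [0, 49]
ADD     -> [49]
PUSH 4  -> [49, 4]
POP     -> [49]
NEG     -> [-49]
PUSH 10 -> [-49, 10]
OVER    -> [-49, 10, -49]
ADD     -> [-49, -39]
PUSH 6  -> [-49, -39, 6]
SWAP    -> [-49, 6, -39]
ROT     -> [6, -39, -49]
NEG     -> [6, -39, 49]
MUL     -> [6, -1911]
OVER    -> [6, -1911, 6]
ROT     -> [-1911, 6, 6]
SWAP    -> [-1911, 6, 6]
SWAP    -> [-1911, 6, 6]

[-1911, 6, 6]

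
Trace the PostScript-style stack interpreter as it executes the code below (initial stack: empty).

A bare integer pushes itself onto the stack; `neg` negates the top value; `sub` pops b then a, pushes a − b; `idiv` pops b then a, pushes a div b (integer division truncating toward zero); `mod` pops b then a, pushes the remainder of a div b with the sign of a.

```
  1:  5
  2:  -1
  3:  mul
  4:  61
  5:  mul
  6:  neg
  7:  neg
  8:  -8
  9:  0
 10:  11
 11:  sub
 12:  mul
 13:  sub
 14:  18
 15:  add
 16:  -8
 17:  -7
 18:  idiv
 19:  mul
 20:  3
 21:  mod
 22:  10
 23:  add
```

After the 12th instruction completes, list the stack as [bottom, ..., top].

5   -> 5
-1  -> 5 -1
mul -> -5
61  -> -5 61
mul -> -305
neg -> 305
neg -> -305
-8  -> -305 -8
0   -> -305 -8 0
11  -> -305 -8 0 11
sub -> -305 -8 -11
mul -> -305 88

[-305, 88]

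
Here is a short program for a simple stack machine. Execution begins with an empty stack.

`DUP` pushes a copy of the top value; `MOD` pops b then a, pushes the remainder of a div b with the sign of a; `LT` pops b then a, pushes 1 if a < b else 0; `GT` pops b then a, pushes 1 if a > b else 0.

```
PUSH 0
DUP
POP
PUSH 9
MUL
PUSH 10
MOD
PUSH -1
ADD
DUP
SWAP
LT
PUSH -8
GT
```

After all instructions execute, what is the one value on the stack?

1

PUSH 0   0
DUP      0 0
POP      0
PUSH 9   0 9
MUL      0
PUSH 10  0 10
MOD      0
PUSH -1  0 -1
ADD      -1
DUP      -1 -1
SWAP     -1 -1
LT       0
PUSH -8  0 -8
GT       1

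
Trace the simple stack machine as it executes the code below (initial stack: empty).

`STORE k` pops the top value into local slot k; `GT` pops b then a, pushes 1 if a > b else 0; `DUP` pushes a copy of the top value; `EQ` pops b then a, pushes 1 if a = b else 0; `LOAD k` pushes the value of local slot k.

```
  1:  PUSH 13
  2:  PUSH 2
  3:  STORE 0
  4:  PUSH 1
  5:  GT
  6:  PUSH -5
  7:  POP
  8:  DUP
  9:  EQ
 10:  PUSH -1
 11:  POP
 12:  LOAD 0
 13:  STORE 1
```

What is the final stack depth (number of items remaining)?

1

PUSH 13 : [13]
PUSH 2  : [13, 2]
STORE 0 : [13]
PUSH 1  : [13, 1]
GT      : [1]
PUSH -5 : [1, -5]
POP     : [1]
DUP     : [1, 1]
EQ      : [1]
PUSH -1 : [1, -1]
POP     : [1]
LOAD 0  : [1, 2]
STORE 1 : [1]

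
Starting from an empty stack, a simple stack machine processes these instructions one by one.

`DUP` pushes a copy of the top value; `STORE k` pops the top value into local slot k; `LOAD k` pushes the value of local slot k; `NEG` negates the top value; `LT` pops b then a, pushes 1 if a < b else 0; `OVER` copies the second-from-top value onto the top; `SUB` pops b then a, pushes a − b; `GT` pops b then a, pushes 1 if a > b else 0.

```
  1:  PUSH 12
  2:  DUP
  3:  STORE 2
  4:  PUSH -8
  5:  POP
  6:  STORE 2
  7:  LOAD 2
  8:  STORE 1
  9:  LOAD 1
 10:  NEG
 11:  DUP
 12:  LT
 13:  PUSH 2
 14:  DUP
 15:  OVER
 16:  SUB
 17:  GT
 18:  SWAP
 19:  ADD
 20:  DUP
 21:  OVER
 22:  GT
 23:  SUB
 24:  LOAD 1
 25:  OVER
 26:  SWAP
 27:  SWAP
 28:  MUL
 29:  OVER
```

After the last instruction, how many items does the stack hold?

PUSH 12 : [12]
DUP     : [12, 12]
STORE 2 : [12]
PUSH -8 : [12, -8]
POP     : [12]
STORE 2 : []
LOAD 2  : [12]
STORE 1 : []
LOAD 1  : [12]
NEG     : [-12]
DUP     : [-12, -12]
LT      : [0]
PUSH 2  : [0, 2]
DUP     : [0, 2, 2]
OVER    : [0, 2, 2, 2]
SUB     : [0, 2, 0]
GT      : [0, 1]
SWAP    : [1, 0]
ADD     : [1]
DUP     : [1, 1]
OVER    : [1, 1, 1]
GT      : [1, 0]
SUB     : [1]
LOAD 1  : [1, 12]
OVER    : [1, 12, 1]
SWAP    : [1, 1, 12]
SWAP    : [1, 12, 1]
MUL     : [1, 12]
OVER    : [1, 12, 1]

3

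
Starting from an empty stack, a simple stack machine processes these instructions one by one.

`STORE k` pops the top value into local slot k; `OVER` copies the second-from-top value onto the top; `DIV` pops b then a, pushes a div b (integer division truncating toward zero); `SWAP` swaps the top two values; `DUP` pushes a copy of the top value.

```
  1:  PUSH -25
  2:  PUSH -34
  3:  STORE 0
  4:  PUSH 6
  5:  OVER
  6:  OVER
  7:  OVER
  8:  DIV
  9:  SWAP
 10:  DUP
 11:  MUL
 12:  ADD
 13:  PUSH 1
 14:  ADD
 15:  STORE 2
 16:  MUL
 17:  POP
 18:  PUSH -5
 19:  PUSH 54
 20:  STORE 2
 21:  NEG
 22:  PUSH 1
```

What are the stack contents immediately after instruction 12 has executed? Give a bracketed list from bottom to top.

[-25, 6, 625]

PUSH -25 → [-25]
PUSH -34 → [-25, -34]
STORE 0  → [-25]
PUSH 6   → [-25, 6]
OVER     → [-25, 6, -25]
OVER     → [-25, 6, -25, 6]
OVER     → [-25, 6, -25, 6, -25]
DIV      → [-25, 6, -25, 0]
SWAP     → [-25, 6, 0, -25]
DUP      → [-25, 6, 0, -25, -25]
MUL      → [-25, 6, 0, 625]
ADD      → [-25, 6, 625]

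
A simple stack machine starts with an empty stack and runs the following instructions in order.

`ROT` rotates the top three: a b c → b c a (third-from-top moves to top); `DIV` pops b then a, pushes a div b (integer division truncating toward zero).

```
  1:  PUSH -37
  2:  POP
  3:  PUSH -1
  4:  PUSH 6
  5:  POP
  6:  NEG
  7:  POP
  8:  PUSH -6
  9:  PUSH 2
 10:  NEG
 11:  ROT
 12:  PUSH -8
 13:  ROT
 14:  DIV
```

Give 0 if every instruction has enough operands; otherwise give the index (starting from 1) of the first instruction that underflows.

11

PUSH -37 -> -37
POP      -> (empty)
PUSH -1  -> -1
PUSH 6   -> -1 6
POP      -> -1
NEG      -> 1
POP      -> (empty)
PUSH -6  -> -6
PUSH 2   -> -6 2
NEG      -> -6 -2
ROT  — needs 3 operands, stack has 2 → underflow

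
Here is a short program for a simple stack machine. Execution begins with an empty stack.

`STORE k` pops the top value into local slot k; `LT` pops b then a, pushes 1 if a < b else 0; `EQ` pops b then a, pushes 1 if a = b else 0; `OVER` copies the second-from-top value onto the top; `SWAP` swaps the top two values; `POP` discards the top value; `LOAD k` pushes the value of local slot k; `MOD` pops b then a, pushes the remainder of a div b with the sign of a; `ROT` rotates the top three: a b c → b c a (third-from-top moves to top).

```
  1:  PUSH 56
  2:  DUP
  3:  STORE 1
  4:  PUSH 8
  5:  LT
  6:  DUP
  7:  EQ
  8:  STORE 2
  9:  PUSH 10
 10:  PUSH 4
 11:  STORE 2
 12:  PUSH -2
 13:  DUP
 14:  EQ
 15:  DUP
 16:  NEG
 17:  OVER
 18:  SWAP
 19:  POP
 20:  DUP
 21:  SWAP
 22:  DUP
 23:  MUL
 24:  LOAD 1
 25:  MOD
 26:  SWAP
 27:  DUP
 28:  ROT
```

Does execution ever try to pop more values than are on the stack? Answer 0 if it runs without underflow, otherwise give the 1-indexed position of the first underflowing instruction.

PUSH 56 → [56]
DUP     → [56, 56]
STORE 1 → [56]
PUSH 8  → [56, 8]
LT      → [0]
DUP     → [0, 0]
EQ      → [1]
STORE 2 → []
PUSH 10 → [10]
PUSH 4  → [10, 4]
STORE 2 → [10]
PUSH -2 → [10, -2]
DUP     → [10, -2, -2]
EQ      → [10, 1]
DUP     → [10, 1, 1]
NEG     → [10, 1, -1]
OVER    → [10, 1, -1, 1]
SWAP    → [10, 1, 1, -1]
POP     → [10, 1, 1]
DUP     → [10, 1, 1, 1]
SWAP    → [10, 1, 1, 1]
DUP     → [10, 1, 1, 1, 1]
MUL     → [10, 1, 1, 1]
LOAD 1  → [10, 1, 1, 1, 56]
MOD     → [10, 1, 1, 1]
SWAP    → [10, 1, 1, 1]
DUP     → [10, 1, 1, 1, 1]
ROT     → [10, 1, 1, 1, 1]

0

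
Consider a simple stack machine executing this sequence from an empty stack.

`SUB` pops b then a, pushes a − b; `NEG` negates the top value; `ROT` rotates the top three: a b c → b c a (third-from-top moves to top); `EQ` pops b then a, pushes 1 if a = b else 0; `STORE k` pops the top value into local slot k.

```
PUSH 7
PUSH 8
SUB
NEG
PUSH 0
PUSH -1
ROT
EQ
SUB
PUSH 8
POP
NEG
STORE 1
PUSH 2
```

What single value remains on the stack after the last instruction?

2

PUSH 7  : [7]
PUSH 8  : [7, 8]
SUB     : [-1]
NEG     : [1]
PUSH 0  : [1, 0]
PUSH -1 : [1, 0, -1]
ROT     : [0, -1, 1]
EQ      : [0, 0]
SUB     : [0]
PUSH 8  : [0, 8]
POP     : [0]
NEG     : [0]
STORE 1 : []
PUSH 2  : [2]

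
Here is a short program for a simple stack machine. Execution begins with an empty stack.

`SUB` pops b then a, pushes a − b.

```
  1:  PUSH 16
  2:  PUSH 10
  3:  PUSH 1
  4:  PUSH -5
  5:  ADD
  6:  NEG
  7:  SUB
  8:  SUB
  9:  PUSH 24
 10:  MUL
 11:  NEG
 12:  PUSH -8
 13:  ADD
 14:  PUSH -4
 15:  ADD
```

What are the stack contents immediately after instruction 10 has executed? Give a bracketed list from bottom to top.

[240]

PUSH 16 : 16
PUSH 10 : 16 10
PUSH 1  : 16 10 1
PUSH -5 : 16 10 1 -5
ADD     : 16 10 -4
NEG     : 16 10 4
SUB     : 16 6
SUB     : 10
PUSH 24 : 10 24
MUL     : 240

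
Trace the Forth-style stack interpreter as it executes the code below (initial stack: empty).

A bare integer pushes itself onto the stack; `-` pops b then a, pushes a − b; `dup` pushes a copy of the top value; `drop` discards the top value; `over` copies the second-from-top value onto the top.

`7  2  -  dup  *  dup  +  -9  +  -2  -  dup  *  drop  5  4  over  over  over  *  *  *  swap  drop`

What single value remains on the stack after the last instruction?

7    -> 7
2    -> 7 2
-    -> 5
dup  -> 5 5
*    -> 25
dup  -> 25 25
+    -> 50
-9   -> 50 -9
+    -> 41
-2   -> 41 -2
-    -> 43
dup  -> 43 43
*    -> 1849
drop -> (empty)
5    -> 5
4    -> 5 4
over -> 5 4 5
over -> 5 4 5 4
over -> 5 4 5 4 5
*    -> 5 4 5 20
*    -> 5 4 100
*    -> 5 400
swap -> 400 5
drop -> 400

400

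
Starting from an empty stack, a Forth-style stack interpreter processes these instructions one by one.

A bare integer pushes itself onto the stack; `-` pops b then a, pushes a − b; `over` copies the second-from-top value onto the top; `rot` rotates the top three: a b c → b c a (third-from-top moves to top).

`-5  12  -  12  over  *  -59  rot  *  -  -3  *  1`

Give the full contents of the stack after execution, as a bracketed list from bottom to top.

[3621, 1]

-5   → [-5]
12   → [-5, 12]
-    → [-17]
12   → [-17, 12]
over → [-17, 12, -17]
*    → [-17, -204]
-59  → [-17, -204, -59]
rot  → [-204, -59, -17]
*    → [-204, 1003]
-    → [-1207]
-3   → [-1207, -3]
*    → [3621]
1    → [3621, 1]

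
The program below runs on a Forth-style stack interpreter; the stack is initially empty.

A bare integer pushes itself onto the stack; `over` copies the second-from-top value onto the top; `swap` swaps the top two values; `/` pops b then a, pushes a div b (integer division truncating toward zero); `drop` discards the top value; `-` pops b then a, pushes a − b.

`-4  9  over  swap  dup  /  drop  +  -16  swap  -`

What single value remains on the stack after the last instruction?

-8

-4   : -4
9    : -4 9
over : -4 9 -4
swap : -4 -4 9
dup  : -4 -4 9 9
/    : -4 -4 1
drop : -4 -4
+    : -8
-16  : -8 -16
swap : -16 -8
-    : -8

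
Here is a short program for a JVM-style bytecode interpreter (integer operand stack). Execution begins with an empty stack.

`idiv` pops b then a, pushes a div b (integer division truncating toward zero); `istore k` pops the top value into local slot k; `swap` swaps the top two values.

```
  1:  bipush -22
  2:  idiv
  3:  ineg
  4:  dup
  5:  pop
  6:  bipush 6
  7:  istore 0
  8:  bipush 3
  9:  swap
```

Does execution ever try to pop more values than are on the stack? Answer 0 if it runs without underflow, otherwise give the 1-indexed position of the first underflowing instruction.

bipush -22  -22
idiv  — needs 2 operands, stack has 1 → underflow

2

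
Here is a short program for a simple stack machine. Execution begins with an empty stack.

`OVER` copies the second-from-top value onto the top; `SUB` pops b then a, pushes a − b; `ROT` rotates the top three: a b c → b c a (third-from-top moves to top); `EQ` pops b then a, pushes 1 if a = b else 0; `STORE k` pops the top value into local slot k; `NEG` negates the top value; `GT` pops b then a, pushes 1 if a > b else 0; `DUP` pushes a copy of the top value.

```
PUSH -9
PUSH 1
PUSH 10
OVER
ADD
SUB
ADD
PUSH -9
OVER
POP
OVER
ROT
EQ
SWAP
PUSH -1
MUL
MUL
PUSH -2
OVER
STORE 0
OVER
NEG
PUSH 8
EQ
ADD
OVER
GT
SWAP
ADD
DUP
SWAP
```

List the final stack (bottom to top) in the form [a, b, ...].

[9, 9]

PUSH -9 -> -9
PUSH 1  -> -9 1
PUSH 10 -> -9 1 10
OVER    -> -9 1 10 1
ADD     -> -9 1 11
SUB     -> -9 -10
ADD     -> -19
PUSH -9 -> -19 -9
OVER    -> -19 -9 -19
POP     -> -19 -9
OVER    -> -19 -9 -19
ROT     -> -9 -19 -19
EQ      -> -9 1
SWAP    -> 1 -9
PUSH -1 -> 1 -9 -1
MUL     -> 1 9
MUL     -> 9
PUSH -2 -> 9 -2
OVER    -> 9 -2 9
STORE 0 -> 9 -2
OVER    -> 9 -2 9
NEG     -> 9 -2 -9
PUSH 8  -> 9 -2 -9 8
EQ      -> 9 -2 0
ADD     -> 9 -2
OVER    -> 9 -2 9
GT      -> 9 0
SWAP    -> 0 9
ADD     -> 9
DUP     -> 9 9
SWAP    -> 9 9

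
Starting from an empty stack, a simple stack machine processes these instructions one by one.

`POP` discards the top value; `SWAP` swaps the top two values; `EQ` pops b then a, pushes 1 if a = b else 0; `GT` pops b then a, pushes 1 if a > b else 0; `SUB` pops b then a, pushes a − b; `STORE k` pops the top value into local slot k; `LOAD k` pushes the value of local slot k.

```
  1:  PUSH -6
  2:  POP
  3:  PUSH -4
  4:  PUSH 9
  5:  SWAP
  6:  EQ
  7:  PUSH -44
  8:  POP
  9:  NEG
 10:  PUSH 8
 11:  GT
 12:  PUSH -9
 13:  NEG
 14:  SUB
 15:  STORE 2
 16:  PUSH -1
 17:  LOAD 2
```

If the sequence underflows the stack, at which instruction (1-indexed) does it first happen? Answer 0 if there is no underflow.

0

PUSH -6  → [-6]
POP      → []
PUSH -4  → [-4]
PUSH 9   → [-4, 9]
SWAP     → [9, -4]
EQ       → [0]
PUSH -44 → [0, -44]
POP      → [0]
NEG      → [0]
PUSH 8   → [0, 8]
GT       → [0]
PUSH -9  → [0, -9]
NEG      → [0, 9]
SUB      → [-9]
STORE 2  → []
PUSH -1  → [-1]
LOAD 2   → [-1, -9]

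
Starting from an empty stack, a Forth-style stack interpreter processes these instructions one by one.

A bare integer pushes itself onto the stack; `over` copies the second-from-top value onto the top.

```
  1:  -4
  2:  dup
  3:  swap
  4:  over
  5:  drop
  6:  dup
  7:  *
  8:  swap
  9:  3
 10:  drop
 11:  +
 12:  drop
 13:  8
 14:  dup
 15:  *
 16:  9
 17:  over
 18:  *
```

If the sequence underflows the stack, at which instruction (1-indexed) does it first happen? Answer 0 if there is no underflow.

0

-4   -> -4
dup  -> -4 -4
swap -> -4 -4
over -> -4 -4 -4
drop -> -4 -4
dup  -> -4 -4 -4
*    -> -4 16
swap -> 16 -4
3    -> 16 -4 3
drop -> 16 -4
+    -> 12
drop -> (empty)
8    -> 8
dup  -> 8 8
*    -> 64
9    -> 64 9
over -> 64 9 64
*    -> 64 576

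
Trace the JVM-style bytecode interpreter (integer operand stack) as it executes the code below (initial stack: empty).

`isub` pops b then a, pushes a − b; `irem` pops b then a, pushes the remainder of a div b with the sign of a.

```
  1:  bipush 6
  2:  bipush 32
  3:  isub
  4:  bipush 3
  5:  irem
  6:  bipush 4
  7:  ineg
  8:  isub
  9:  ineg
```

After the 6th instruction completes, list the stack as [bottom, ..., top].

bipush 6  -> 6
bipush 32 -> 6 32
isub      -> -26
bipush 3  -> -26 3
irem      -> -2
bipush 4  -> -2 4

[-2, 4]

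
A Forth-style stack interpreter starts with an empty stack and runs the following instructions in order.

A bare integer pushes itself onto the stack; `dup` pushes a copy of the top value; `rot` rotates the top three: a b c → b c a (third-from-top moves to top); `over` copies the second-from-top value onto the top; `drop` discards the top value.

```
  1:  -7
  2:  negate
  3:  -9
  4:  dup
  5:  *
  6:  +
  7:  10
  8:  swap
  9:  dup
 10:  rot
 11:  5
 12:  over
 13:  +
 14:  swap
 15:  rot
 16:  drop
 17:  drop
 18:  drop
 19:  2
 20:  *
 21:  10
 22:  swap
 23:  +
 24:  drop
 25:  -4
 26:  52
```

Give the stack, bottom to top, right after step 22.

-7     -> -7
negate -> 7
-9     -> 7 -9
dup    -> 7 -9 -9
*      -> 7 81
+      -> 88
10     -> 88 10
swap   -> 10 88
dup    -> 10 88 88
rot    -> 88 88 10
5      -> 88 88 10 5
over   -> 88 88 10 5 10
+      -> 88 88 10 15
swap   -> 88 88 15 10
rot    -> 88 15 10 88
drop   -> 88 15 10
drop   -> 88 15
drop   -> 88
2      -> 88 2
*      -> 176
10     -> 176 10
swap   -> 10 176

[10, 176]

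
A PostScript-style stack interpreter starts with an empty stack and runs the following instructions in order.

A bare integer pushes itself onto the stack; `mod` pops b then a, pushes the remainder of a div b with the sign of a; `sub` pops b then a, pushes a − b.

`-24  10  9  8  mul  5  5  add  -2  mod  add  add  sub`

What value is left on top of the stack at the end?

-106

-24 : -24
10  : -24 10
9   : -24 10 9
8   : -24 10 9 8
mul : -24 10 72
5   : -24 10 72 5
5   : -24 10 72 5 5
add : -24 10 72 10
-2  : -24 10 72 10 -2
mod : -24 10 72 0
add : -24 10 72
add : -24 82
sub : -106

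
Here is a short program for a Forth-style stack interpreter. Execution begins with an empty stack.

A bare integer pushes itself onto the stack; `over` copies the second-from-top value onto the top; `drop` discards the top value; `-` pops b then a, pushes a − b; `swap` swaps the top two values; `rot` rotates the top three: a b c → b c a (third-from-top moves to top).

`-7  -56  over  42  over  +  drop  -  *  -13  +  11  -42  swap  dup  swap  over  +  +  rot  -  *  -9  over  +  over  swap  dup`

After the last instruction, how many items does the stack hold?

-7   : [-7]
-56  : [-7, -56]
over : [-7, -56, -7]
42   : [-7, -56, -7, 42]
over : [-7, -56, -7, 42, -7]
+    : [-7, -56, -7, 35]
drop : [-7, -56, -7]
-    : [-7, -49]
*    : [343]
-13  : [343, -13]
+    : [330]
11   : [330, 11]
-42  : [330, 11, -42]
swap : [330, -42, 11]
dup  : [330, -42, 11, 11]
swap : [330, -42, 11, 11]
over : [330, -42, 11, 11, 11]
+    : [330, -42, 11, 22]
+    : [330, -42, 33]
rot  : [-42, 33, 330]
-    : [-42, -297]
*    : [12474]
-9   : [12474, -9]
over : [12474, -9, 12474]
+    : [12474, 12465]
over : [12474, 12465, 12474]
swap : [12474, 12474, 12465]
dup  : [12474, 12474, 12465, 12465]

4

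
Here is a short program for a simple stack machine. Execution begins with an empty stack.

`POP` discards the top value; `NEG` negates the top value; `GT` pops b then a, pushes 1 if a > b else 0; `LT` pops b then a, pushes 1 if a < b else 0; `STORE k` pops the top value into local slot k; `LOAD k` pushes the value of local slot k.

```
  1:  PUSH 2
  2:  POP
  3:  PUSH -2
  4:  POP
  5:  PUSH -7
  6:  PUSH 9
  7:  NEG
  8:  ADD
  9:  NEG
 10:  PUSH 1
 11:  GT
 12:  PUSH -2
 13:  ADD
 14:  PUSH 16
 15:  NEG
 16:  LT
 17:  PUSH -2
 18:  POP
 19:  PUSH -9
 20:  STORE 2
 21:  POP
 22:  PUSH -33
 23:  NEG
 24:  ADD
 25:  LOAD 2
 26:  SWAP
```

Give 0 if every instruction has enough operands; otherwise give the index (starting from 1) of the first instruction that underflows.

PUSH 2   → 2
POP      → (empty)
PUSH -2  → -2
POP      → (empty)
PUSH -7  → -7
PUSH 9   → -7 9
NEG      → -7 -9
ADD      → -16
NEG      → 16
PUSH 1   → 16 1
GT       → 1
PUSH -2  → 1 -2
ADD      → -1
PUSH 16  → -1 16
NEG      → -1 -16
LT       → 0
PUSH -2  → 0 -2
POP      → 0
PUSH -9  → 0 -9
STORE 2  → 0
POP      → (empty)
PUSH -33 → -33
NEG      → 33
ADD  — needs 2 operands, stack has 1 → underflow

24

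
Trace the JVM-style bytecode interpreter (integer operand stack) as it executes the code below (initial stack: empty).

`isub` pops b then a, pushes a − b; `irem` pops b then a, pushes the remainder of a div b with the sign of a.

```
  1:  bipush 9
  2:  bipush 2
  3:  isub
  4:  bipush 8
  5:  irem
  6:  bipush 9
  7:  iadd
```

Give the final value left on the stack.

16

bipush 9 → 9
bipush 2 → 9 2
isub     → 7
bipush 8 → 7 8
irem     → 7
bipush 9 → 7 9
iadd     → 16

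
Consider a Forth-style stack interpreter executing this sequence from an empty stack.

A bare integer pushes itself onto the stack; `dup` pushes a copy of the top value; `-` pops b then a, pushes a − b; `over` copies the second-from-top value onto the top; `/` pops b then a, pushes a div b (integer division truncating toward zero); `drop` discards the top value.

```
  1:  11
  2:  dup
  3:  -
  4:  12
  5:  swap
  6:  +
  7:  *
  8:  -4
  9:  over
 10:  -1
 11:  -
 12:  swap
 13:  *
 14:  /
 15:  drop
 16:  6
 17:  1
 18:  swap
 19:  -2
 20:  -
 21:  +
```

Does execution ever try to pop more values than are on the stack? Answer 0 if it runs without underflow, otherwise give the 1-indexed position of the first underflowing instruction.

7

11   -> [11]
dup  -> [11, 11]
-    -> [0]
12   -> [0, 12]
swap -> [12, 0]
+    -> [12]
*  — needs 2 operands, stack has 1 → underflow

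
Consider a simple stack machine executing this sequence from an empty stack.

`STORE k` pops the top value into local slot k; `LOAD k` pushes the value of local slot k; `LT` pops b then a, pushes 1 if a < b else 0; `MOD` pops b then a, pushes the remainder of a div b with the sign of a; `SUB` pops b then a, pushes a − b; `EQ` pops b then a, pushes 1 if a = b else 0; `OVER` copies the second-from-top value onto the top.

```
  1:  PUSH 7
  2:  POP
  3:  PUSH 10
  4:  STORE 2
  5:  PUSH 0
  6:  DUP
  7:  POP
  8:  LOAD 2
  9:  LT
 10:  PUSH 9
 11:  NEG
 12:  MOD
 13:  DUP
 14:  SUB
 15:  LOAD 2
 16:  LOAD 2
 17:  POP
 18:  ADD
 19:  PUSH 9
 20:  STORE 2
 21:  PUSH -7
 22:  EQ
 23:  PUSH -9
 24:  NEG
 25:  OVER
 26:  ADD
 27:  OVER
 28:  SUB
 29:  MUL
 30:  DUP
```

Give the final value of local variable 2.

PUSH 7  : 7
POP     : (empty)
PUSH 10 : 10
STORE 2 : (empty)
PUSH 0  : 0
DUP     : 0 0
POP     : 0
LOAD 2  : 0 10
LT      : 1
PUSH 9  : 1 9
NEG     : 1 -9
MOD     : 1
DUP     : 1 1
SUB     : 0
LOAD 2  : 0 10
LOAD 2  : 0 10 10
POP     : 0 10
ADD     : 10
PUSH 9  : 10 9
STORE 2 : 10
PUSH -7 : 10 -7
EQ      : 0
PUSH -9 : 0 -9
NEG     : 0 9
OVER    : 0 9 0
ADD     : 0 9
OVER    : 0 9 0
SUB     : 0 9
MUL     : 0
DUP     : 0 0

9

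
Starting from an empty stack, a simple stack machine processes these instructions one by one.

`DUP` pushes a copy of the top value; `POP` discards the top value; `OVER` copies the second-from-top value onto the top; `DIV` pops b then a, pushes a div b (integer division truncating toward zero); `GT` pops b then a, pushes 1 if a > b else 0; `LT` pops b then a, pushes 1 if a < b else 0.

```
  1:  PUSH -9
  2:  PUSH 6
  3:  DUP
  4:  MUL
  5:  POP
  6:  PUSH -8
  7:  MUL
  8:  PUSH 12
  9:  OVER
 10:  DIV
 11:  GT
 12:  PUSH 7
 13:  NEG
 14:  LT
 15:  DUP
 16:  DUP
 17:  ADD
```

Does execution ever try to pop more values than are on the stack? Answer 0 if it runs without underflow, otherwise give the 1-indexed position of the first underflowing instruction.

PUSH -9 -> [-9]
PUSH 6  -> [-9, 6]
DUP     -> [-9, 6, 6]
MUL     -> [-9, 36]
POP     -> [-9]
PUSH -8 -> [-9, -8]
MUL     -> [72]
PUSH 12 -> [72, 12]
OVER    -> [72, 12, 72]
DIV     -> [72, 0]
GT      -> [1]
PUSH 7  -> [1, 7]
NEG     -> [1, -7]
LT      -> [0]
DUP     -> [0, 0]
DUP     -> [0, 0, 0]
ADD     -> [0, 0]

0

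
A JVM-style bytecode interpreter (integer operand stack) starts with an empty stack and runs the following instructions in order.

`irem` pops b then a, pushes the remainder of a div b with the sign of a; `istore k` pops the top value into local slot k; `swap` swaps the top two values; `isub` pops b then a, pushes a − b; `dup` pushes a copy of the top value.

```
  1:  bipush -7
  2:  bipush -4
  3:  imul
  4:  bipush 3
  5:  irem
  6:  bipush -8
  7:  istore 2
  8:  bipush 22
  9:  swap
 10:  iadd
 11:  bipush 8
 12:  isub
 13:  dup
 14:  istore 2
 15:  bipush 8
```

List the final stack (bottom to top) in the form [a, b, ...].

bipush -7 → -7
bipush -4 → -7 -4
imul      → 28
bipush 3  → 28 3
irem      → 1
bipush -8 → 1 -8
istore 2  → 1
bipush 22 → 1 22
swap      → 22 1
iadd      → 23
bipush 8  → 23 8
isub      → 15
dup       → 15 15
istore 2  → 15
bipush 8  → 15 8

[15, 8]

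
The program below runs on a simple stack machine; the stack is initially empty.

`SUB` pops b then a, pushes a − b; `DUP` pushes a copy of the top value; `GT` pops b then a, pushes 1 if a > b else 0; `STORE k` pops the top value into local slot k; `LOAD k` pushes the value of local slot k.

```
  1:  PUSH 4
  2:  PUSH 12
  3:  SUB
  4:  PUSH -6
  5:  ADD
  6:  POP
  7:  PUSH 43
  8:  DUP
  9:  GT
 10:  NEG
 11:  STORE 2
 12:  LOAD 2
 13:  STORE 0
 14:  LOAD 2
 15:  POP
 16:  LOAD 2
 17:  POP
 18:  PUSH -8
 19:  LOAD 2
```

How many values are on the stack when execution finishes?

PUSH 4   [4]
PUSH 12  [4, 12]
SUB      [-8]
PUSH -6  [-8, -6]
ADD      [-14]
POP      []
PUSH 43  [43]
DUP      [43, 43]
GT       [0]
NEG      [0]
STORE 2  []
LOAD 2   [0]
STORE 0  []
LOAD 2   [0]
POP      []
LOAD 2   [0]
POP      []
PUSH -8  [-8]
LOAD 2   [-8, 0]

2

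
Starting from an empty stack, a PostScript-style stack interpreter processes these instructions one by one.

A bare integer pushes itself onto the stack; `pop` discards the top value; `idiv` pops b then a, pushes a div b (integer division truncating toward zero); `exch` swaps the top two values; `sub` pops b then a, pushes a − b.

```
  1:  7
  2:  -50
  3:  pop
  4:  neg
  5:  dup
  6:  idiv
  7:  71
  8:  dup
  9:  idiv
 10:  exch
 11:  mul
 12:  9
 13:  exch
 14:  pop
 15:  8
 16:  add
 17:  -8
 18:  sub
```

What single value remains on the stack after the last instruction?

7    : [7]
-50  : [7, -50]
pop  : [7]
neg  : [-7]
dup  : [-7, -7]
idiv : [1]
71   : [1, 71]
dup  : [1, 71, 71]
idiv : [1, 1]
exch : [1, 1]
mul  : [1]
9    : [1, 9]
exch : [9, 1]
pop  : [9]
8    : [9, 8]
add  : [17]
-8   : [17, -8]
sub  : [25]

25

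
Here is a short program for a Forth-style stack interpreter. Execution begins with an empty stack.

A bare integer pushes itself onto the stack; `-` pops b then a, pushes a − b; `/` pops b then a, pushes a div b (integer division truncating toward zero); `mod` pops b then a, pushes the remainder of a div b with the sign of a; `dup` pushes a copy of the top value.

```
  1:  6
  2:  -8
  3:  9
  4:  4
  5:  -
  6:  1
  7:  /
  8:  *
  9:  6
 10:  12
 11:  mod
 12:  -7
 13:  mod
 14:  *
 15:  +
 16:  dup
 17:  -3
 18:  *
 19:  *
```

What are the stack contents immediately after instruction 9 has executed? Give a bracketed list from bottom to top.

[6, -40, 6]

6  -> 6
-8 -> 6 -8
9  -> 6 -8 9
4  -> 6 -8 9 4
-  -> 6 -8 5
1  -> 6 -8 5 1
/  -> 6 -8 5
*  -> 6 -40
6  -> 6 -40 6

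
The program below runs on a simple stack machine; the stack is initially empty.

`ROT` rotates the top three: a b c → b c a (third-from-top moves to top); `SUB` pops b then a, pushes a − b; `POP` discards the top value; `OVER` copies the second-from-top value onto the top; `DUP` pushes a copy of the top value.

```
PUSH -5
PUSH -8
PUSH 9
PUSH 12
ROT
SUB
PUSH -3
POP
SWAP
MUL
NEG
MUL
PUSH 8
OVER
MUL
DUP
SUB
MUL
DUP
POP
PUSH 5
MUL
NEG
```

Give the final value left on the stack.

PUSH -5 : [-5]
PUSH -8 : [-5, -8]
PUSH 9  : [-5, -8, 9]
PUSH 12 : [-5, -8, 9, 12]
ROT     : [-5, 9, 12, -8]
SUB     : [-5, 9, 20]
PUSH -3 : [-5, 9, 20, -3]
POP     : [-5, 9, 20]
SWAP    : [-5, 20, 9]
MUL     : [-5, 180]
NEG     : [-5, -180]
MUL     : [900]
PUSH 8  : [900, 8]
OVER    : [900, 8, 900]
MUL     : [900, 7200]
DUP     : [900, 7200, 7200]
SUB     : [900, 0]
MUL     : [0]
DUP     : [0, 0]
POP     : [0]
PUSH 5  : [0, 5]
MUL     : [0]
NEG     : [0]

0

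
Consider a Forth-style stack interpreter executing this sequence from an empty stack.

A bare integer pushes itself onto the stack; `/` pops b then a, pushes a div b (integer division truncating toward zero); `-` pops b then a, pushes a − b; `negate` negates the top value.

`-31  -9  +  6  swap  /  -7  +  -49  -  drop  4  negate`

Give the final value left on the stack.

-4

-31    -> [-31]
-9     -> [-31, -9]
+      -> [-40]
6      -> [-40, 6]
swap   -> [6, -40]
/      -> [0]
-7     -> [0, -7]
+      -> [-7]
-49    -> [-7, -49]
-      -> [42]
drop   -> []
4      -> [4]
negate -> [-4]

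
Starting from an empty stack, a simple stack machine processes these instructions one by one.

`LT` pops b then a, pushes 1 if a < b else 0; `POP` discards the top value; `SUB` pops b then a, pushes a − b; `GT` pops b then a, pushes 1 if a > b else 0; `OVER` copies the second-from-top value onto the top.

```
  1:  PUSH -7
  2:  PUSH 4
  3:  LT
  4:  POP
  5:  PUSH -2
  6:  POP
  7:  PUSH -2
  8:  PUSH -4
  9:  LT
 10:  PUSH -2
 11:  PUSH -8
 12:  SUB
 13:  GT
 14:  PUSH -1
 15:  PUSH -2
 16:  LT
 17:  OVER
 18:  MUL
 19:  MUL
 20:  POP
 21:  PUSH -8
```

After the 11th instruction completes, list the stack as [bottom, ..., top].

[0, -2, -8]

PUSH -7  -7
PUSH 4   -7 4
LT       1
POP      (empty)
PUSH -2  -2
POP      (empty)
PUSH -2  -2
PUSH -4  -2 -4
LT       0
PUSH -2  0 -2
PUSH -8  0 -2 -8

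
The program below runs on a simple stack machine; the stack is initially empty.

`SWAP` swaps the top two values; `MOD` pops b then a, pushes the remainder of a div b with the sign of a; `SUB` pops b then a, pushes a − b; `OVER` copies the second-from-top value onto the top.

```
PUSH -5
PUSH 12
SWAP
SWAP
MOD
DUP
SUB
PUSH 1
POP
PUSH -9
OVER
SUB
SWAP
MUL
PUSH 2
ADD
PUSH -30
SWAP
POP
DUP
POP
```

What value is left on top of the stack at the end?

PUSH -5  : [-5]
PUSH 12  : [-5, 12]
SWAP     : [12, -5]
SWAP     : [-5, 12]
MOD      : [-5]
DUP      : [-5, -5]
SUB      : [0]
PUSH 1   : [0, 1]
POP      : [0]
PUSH -9  : [0, -9]
OVER     : [0, -9, 0]
SUB      : [0, -9]
SWAP     : [-9, 0]
MUL      : [0]
PUSH 2   : [0, 2]
ADD      : [2]
PUSH -30 : [2, -30]
SWAP     : [-30, 2]
POP      : [-30]
DUP      : [-30, -30]
POP      : [-30]

-30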